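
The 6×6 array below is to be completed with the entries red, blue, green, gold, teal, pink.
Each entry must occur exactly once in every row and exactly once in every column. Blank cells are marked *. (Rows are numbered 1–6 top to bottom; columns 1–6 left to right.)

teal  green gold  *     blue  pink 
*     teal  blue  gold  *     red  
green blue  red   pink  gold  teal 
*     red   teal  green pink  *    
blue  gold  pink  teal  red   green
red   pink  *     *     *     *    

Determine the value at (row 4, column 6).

blue

Row 1, column 4: row 1 has {blue, green, gold, teal, pink} and column 4 has {green, gold, teal, pink}, leaving only red.
Row 2, column 1: row 2 has {red, blue, gold, teal} and column 1 has {red, blue, green, teal}, leaving only pink.
Row 2, column 5: row 2 has {red, blue, gold, teal, pink} and column 5 has {red, blue, gold, pink}, leaving only green.
Row 4, column 1: row 4 has {red, green, teal, pink} and column 1 has {red, blue, green, teal, pink}, leaving only gold.
Row 4 already has {red, green, gold, teal, pink} and column 6 already has {red, green, teal, pink}, so row 4, column 6 must be blue.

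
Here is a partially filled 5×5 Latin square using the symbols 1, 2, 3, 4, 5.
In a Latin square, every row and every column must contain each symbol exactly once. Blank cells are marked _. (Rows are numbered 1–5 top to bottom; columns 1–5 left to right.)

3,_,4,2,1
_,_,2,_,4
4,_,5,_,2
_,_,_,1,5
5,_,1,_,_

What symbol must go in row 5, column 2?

2

Row 1, column 2: row 1 has {1, 2, 3, 4} and column 2 has {}, leaving only 5.
Row 2, column 1: row 2 has {2, 4} and column 1 has {3, 4, 5}, leaving only 1.
Row 2, column 2: row 2 has {1, 2, 4} and column 2 has {5}, leaving only 3.
Row 2, column 4: row 2 has {1, 2, 3, 4} and column 4 has {1, 2}, leaving only 5.
Row 3, column 2: row 3 has {2, 4, 5} and column 2 has {3, 5}, leaving only 1.
Row 3, column 4: row 3 has {1, 2, 4, 5} and column 4 has {1, 2, 5}, leaving only 3.
Row 4, column 1: row 4 has {1, 5} and column 1 has {1, 3, 4, 5}, leaving only 2.
Row 4, column 2: row 4 has {1, 2, 5} and column 2 has {1, 3, 5}, leaving only 4.
Row 5 already has {1, 5} and column 2 already has {1, 3, 4, 5}, so row 5, column 2 must be 2.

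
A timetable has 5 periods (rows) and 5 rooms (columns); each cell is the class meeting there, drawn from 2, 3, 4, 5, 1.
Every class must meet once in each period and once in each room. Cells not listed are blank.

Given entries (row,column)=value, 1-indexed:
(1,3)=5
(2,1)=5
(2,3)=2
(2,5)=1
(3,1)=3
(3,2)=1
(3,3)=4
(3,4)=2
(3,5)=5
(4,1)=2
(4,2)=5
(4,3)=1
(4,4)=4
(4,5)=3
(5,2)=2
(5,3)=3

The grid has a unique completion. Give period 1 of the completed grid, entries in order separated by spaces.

Period 2, room 4: period 2 has {2, 5, 1} and room 4 has {2, 4}, leaving only 3.
Period 1, room 4: period 1 has {5} and room 4 has {2, 3, 4}, leaving only 1.
Period 1, room 1: period 1 has {5, 1} and room 1 has {2, 3, 5}, leaving only 4.
Period 1, room 2: period 1 has {4, 5, 1} and room 2 has {2, 5, 1}, leaving only 3.
Period 1, room 5: period 1 has {3, 4, 5, 1} and room 5 has {3, 5, 1}, leaving only 2.
So period 1 reads: 4 3 5 1 2.

4 3 5 1 2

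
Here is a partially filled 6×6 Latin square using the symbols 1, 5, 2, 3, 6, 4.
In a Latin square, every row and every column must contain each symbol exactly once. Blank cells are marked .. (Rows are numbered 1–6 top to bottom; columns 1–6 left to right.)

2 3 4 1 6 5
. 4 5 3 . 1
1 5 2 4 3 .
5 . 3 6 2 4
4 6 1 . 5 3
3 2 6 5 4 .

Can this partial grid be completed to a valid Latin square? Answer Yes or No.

Row 2, column 5: row 2 together with column 5 already contain {1, 5, 2, 3, 6, 4} — every symbol — so nothing can go there. The grid has no valid completion.

No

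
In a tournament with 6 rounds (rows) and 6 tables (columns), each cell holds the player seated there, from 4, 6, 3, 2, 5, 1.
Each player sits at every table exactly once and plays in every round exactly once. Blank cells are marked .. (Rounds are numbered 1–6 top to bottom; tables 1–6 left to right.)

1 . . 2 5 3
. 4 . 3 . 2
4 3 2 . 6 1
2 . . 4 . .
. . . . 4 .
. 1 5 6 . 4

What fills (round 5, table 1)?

6

Round 1, table 2: round 1 has {3, 2, 5, 1} and table 2 has {4, 3, 1}, leaving only 6.
Round 1, table 3: round 1 has {6, 3, 2, 5, 1} and table 3 has {2, 5}, leaving only 4.
Round 2, table 5: round 2 has {4, 3, 2} and table 5 has {4, 6, 5}, leaving only 1.
Round 2, table 3: round 2 has {4, 3, 2, 1} and table 3 has {4, 2, 5}, leaving only 6.
Round 2, table 1: round 2 has {4, 6, 3, 2, 1} and table 1 has {4, 2, 1}, leaving only 5.
Round 3, table 4: round 3 has {4, 6, 3, 2, 1} and table 4 has {4, 6, 3, 2}, leaving only 5.
Round 4, table 2: round 4 has {4, 2} and table 2 has {4, 6, 3, 1}, leaving only 5.
Round 4, table 5: round 4 has {4, 2, 5} and table 5 has {4, 6, 5, 1}, leaving only 3.
Round 4, table 3: round 4 has {4, 3, 2, 5} and table 3 has {4, 6, 2, 5}, leaving only 1.
Round 4, table 6: round 4 has {4, 3, 2, 5, 1} and table 6 has {4, 3, 2, 1}, leaving only 6.
Round 5, table 2: round 5 has {4} and table 2 has {4, 6, 3, 5, 1}, leaving only 2.
Round 5, table 3: round 5 has {4, 2} and table 3 has {4, 6, 2, 5, 1}, leaving only 3.
Round 5 already has {4, 3, 2} and table 1 already has {4, 2, 5, 1}, so round 5, table 1 must be 6.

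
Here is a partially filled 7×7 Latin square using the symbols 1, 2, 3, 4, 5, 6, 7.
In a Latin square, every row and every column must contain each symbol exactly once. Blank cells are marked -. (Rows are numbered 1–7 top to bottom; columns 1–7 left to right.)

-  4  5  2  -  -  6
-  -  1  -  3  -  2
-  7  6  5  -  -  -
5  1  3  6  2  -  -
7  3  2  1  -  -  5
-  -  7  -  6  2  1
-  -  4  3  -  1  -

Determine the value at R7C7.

Row 7 already has {1, 3, 4} and column 7 already has {1, 2, 5, 6}, so row 7, column 7 must be 7.

7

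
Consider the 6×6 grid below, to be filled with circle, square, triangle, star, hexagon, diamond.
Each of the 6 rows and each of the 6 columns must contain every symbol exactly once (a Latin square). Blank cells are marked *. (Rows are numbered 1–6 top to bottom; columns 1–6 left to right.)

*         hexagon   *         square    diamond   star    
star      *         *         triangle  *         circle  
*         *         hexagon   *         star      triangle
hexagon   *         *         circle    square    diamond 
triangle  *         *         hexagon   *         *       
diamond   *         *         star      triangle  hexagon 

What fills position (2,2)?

diamond

Row 1, column 1: row 1 has {square, star, hexagon, diamond} and column 1 has {triangle, star, hexagon, diamond}, leaving only circle.
Row 1, column 3: row 1 has {circle, square, star, hexagon, diamond} and column 3 has {hexagon}, leaving only triangle.
Row 2, column 5: row 2 has {circle, triangle, star} and column 5 has {square, triangle, star, diamond}, leaving only hexagon.
Row 3, column 1: row 3 has {triangle, star, hexagon} and column 1 has {circle, triangle, star, hexagon, diamond}, leaving only square.
Row 3, column 4: row 3 has {square, triangle, star, hexagon} and column 4 has {circle, square, triangle, star, hexagon}, leaving only diamond.
Row 3, column 2: row 3 has {square, triangle, star, hexagon, diamond} and column 2 has {hexagon}, leaving only circle.
Row 4, column 3: row 4 has {circle, square, hexagon, diamond} and column 3 has {triangle, hexagon}, leaving only star.
Row 4, column 2: row 4 has {circle, square, star, hexagon, diamond} and column 2 has {circle, hexagon}, leaving only triangle.
Row 5, column 5: row 5 has {triangle, hexagon} and column 5 has {square, triangle, star, hexagon, diamond}, leaving only circle.
Row 5, column 6: row 5 has {circle, triangle, hexagon} and column 6 has {circle, triangle, star, hexagon, diamond}, leaving only square.
Row 5, column 3: row 5 has {circle, square, triangle, hexagon} and column 3 has {triangle, star, hexagon}, leaving only diamond.
Row 2, column 3: row 2 has {circle, triangle, star, hexagon} and column 3 has {triangle, star, hexagon, diamond}, leaving only square.
Row 2 already has {circle, square, triangle, star, hexagon} and column 2 already has {circle, triangle, hexagon}, so row 2, column 2 must be diamond.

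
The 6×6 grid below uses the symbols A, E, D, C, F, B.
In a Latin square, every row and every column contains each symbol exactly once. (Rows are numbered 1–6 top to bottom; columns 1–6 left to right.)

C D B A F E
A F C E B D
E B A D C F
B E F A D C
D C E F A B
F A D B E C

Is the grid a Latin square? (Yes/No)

No

Every row is a permutation, but column 6 contains C twice (at rows 4 and 6).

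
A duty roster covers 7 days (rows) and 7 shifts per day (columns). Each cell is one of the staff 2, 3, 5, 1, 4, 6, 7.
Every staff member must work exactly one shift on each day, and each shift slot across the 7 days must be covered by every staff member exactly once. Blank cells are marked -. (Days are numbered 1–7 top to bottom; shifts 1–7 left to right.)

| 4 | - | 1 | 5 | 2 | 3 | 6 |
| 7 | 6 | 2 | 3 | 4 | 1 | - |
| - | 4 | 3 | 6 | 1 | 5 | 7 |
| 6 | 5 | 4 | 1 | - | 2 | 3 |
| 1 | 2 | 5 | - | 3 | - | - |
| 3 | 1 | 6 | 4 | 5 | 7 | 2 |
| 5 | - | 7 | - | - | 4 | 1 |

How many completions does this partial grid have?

Day 1, shift 2: eliminating its day and shift leaves {7}.
Day 2, shift 7: eliminating its day and shift leaves {5}.
Day 3, shift 1: eliminating its day and shift leaves {2}.
Day 4, shift 5: eliminating its day and shift leaves {7}.
Day 5, shift 4: eliminating its day and shift leaves {7}.
Day 5, shift 6: eliminating its day and shift leaves {6}.
Day 5, shift 7: eliminating its day and shift leaves {4}.
Day 7, shift 2: eliminating its day and shift leaves {3}.
Day 7, shift 4: eliminating its day and shift leaves {2}.
Day 7, shift 5: eliminating its day and shift leaves {6}.
Only one assignment across all blanks avoids any day or shift repeat, giving 1 completion.

1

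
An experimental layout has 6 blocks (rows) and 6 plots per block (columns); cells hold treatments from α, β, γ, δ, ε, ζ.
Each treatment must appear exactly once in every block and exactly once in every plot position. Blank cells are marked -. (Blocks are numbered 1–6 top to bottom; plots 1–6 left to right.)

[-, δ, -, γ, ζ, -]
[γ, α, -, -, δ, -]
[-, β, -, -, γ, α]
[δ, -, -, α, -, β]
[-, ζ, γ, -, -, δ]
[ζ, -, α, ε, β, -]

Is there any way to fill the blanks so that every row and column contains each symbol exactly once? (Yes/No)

Block 1, plot 6: block 1 has {γ, δ, ζ} and plot 6 has {α, β, δ}, so it must be ε.
Block 1, plot 3: block 1 has {γ, δ, ε, ζ} and plot 3 has {α, γ}, so it must be β.
Block 1, plot 1: block 1 has {β, γ, δ, ε, ζ} and plot 1 has {γ, δ, ζ}, so it must be α.
Block 2, plot 6: block 2 has {α, γ, δ} and plot 6 has {α, β, δ, ε}, so it must be ζ.
Block 2, plot 3: block 2 has {α, γ, δ, ζ} and plot 3 has {α, β, γ}, so it must be ε.
Block 2, plot 4: block 2 has {α, γ, δ, ε, ζ} and plot 4 has {α, γ, ε}, so it must be β.
Now block 5, plot 4: block 5 together with plot 4 already contain {α, β, γ, δ, ε, ζ} — every symbol — so nothing can go there. The grid has no valid completion.

No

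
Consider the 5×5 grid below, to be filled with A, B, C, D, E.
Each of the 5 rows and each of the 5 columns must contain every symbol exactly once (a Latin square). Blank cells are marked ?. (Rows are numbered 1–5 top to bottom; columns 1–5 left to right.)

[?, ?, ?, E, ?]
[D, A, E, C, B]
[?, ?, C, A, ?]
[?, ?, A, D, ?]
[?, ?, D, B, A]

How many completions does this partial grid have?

3

Row 1, column 1: eliminating its row and column leaves {A, B, C}.
Row 1, column 2: eliminating its row and column leaves {B, C, D}.
Row 1, column 3: eliminating its row and column leaves {B}.
Row 1, column 5: eliminating its row and column leaves {C, D}.
Row 3, column 1: eliminating its row and column leaves {B, E}.
Row 3, column 2: eliminating its row and column leaves {B, D, E}.
Row 3, column 5: eliminating its row and column leaves {D, E}.
Row 4, column 1: eliminating its row and column leaves {B, C, E}.
Row 4, column 2: eliminating its row and column leaves {B, C, E}.
Row 4, column 5: eliminating its row and column leaves {C, E}.
Row 5, column 1: eliminating its row and column leaves {C, E}.
Row 5, column 2: eliminating its row and column leaves {C, E}.
Enumerating the assignments across these blanks that avoid any row or column repeat gives 3 completions.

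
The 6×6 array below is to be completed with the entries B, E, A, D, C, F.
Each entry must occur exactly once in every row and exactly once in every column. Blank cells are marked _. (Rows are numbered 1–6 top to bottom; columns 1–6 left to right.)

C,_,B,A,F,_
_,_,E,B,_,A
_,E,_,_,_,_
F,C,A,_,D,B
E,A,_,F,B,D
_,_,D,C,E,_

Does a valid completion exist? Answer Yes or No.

No row or column among the givens repeats a symbol, and propagating forced cells runs into no contradiction.
One valid completion exists (for instance, C D B A F E / D F E B C A / B E F D A C / F C A E D B / E A C F B D / A B D C E F).

Yes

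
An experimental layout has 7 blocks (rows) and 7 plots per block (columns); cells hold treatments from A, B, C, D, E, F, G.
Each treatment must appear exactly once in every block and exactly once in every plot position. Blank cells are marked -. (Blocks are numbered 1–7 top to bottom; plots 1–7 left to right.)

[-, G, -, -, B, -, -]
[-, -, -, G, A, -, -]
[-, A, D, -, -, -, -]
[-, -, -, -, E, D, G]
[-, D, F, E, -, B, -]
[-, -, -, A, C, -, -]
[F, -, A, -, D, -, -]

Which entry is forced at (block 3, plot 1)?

Block 5, plot 5: block 5 has {B, D, E, F} and plot 5 has {A, B, C, D, E}, leaving only G.
Block 3, plot 5: block 3 has {A, D} and plot 5 has {A, B, C, D, E, G}, leaving only F.
Block 3, plot 1 is narrowed to {B, C, E, G}.
If it were B, then block 6, plot 3 would be left with no valid symbol.
If it were C, then block 4, plot 4 would be left with no valid symbol.
If it were E, propagating the remaining blanks reaches a contradiction.
So block 3, plot 1 must be G.

G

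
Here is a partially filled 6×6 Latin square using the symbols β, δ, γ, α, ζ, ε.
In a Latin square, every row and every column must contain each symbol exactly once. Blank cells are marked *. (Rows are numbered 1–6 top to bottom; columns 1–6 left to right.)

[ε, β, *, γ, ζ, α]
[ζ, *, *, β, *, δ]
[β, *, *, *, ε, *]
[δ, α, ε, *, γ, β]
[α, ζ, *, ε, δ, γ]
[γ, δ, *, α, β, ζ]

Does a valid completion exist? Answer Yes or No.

Row 3, column 6: row 3 together with column 6 already contain {β, δ, γ, α, ζ, ε} — every symbol — so nothing can go there. The grid has no valid completion.

No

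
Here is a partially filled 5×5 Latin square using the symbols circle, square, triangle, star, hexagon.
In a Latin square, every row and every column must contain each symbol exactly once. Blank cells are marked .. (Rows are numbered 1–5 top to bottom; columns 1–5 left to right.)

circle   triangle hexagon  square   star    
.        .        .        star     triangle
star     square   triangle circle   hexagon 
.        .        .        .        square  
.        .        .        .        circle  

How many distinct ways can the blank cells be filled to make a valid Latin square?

3

Row 2, column 1: eliminating its row and column leaves {square, hexagon}.
Row 2, column 2: eliminating its row and column leaves {circle, hexagon}.
Row 2, column 3: eliminating its row and column leaves {circle, square}.
Row 4, column 1: eliminating its row and column leaves {triangle, hexagon}.
Row 4, column 2: eliminating its row and column leaves {circle, star, hexagon}.
Row 4, column 3: eliminating its row and column leaves {circle, star}.
Row 4, column 4: eliminating its row and column leaves {triangle, hexagon}.
Row 5, column 1: eliminating its row and column leaves {square, triangle, hexagon}.
Row 5, column 2: eliminating its row and column leaves {star, hexagon}.
Row 5, column 3: eliminating its row and column leaves {square, star}.
Row 5, column 4: eliminating its row and column leaves {triangle, hexagon}.
Enumerating the assignments across these blanks that avoid any row or column repeat gives 3 completions.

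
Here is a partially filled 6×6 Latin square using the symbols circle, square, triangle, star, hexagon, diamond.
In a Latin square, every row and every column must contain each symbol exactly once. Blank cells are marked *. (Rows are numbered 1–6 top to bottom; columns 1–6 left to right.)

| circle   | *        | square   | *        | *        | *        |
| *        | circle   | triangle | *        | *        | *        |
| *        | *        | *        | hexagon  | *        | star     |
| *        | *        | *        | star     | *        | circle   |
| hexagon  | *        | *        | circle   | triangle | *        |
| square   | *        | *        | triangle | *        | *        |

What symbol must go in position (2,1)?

star

Row 1, column 4: row 1 has {circle, square} and column 4 has {circle, triangle, star, hexagon}, leaving only diamond.
Row 2, column 4: row 2 has {circle, triangle} and column 4 has {circle, triangle, star, hexagon, diamond}, leaving only square.
Row 2, column 1 is narrowed to {star, diamond}.
If it were diamond, then row 4, column 1 would be left with no valid symbol.
So row 2, column 1 must be star.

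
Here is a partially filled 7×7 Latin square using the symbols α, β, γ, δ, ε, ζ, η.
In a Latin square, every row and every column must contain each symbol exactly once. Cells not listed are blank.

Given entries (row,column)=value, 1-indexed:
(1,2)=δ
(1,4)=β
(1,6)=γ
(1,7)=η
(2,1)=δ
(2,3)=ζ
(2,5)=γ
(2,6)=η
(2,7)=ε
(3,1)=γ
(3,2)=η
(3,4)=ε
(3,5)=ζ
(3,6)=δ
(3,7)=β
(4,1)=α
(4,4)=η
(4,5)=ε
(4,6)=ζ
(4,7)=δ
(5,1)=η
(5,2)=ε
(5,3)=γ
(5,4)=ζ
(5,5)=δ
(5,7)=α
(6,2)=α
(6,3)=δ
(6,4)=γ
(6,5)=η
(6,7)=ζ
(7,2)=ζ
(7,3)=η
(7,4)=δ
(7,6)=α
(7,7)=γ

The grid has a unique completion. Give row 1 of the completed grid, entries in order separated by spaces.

ζ δ ε β α γ η

Row 1, column 5: row 1 has {β, γ, δ, η} and column 5 has {γ, δ, ε, ζ, η}, leaving only α.
Row 1, column 3: row 1 has {α, β, γ, δ, η} and column 3 has {γ, δ, ζ, η}, leaving only ε.
Row 1, column 1: row 1 has {α, β, γ, δ, ε, η} and column 1 has {α, γ, δ, η}, leaving only ζ.
So row 1 reads: ζ δ ε β α γ η.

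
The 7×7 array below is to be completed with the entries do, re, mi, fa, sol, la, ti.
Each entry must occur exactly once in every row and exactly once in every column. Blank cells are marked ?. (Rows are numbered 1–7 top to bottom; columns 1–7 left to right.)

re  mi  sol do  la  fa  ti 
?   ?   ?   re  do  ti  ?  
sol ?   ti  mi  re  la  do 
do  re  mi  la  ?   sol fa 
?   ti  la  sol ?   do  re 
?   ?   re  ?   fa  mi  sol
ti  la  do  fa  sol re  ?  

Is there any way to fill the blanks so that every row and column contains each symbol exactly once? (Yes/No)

No row or column among the givens repeats a symbol, and propagating forced cells runs into no contradiction.
One valid completion exists (for instance, re mi sol do la fa ti / mi sol fa re do ti la / sol fa ti mi re la do / do re mi la ti sol fa / fa ti la sol mi do re / la do re ti fa mi sol / ti la do fa sol re mi).

Yes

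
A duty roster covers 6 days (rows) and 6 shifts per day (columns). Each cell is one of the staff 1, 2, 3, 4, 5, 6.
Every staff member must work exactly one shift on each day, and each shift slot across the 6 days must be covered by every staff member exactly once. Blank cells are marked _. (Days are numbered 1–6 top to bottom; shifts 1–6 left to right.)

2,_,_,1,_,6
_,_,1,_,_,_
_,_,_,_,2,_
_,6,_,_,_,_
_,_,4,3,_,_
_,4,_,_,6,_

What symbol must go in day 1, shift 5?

Day 1, shift 5 is narrowed to {3, 4, 5}.
If it were 3, then day 1, shift 3 would be left with no valid symbol.
If it were 5, then day 1, shift 3 would be left with no valid symbol.
So day 1, shift 5 must be 4.

4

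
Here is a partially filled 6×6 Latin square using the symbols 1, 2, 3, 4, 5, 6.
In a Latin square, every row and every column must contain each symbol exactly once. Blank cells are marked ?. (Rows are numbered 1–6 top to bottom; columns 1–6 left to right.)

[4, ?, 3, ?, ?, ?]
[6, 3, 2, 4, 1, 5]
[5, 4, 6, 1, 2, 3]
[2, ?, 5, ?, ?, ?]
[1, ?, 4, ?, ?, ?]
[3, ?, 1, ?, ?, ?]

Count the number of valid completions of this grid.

Row 1, column 2: eliminating its row and column leaves {1, 2, 5, 6}.
Row 1, column 4: eliminating its row and column leaves {2, 5, 6}.
Row 1, column 5: eliminating its row and column leaves {5, 6}.
Row 1, column 6: eliminating its row and column leaves {1, 2, 6}.
Row 4, column 2: eliminating its row and column leaves {1, 6}.
Row 4, column 4: eliminating its row and column leaves {3, 6}.
Row 4, column 5: eliminating its row and column leaves {3, 4, 6}.
Row 4, column 6: eliminating its row and column leaves {1, 4, 6}.
Row 5, column 2: eliminating its row and column leaves {2, 5, 6}.
Row 5, column 4: eliminating its row and column leaves {2, 3, 5, 6}.
Row 5, column 5: eliminating its row and column leaves {3, 5, 6}.
Row 5, column 6: eliminating its row and column leaves {2, 6}.
Row 6, column 2: eliminating its row and column leaves {2, 5, 6}.
Row 6, column 4: eliminating its row and column leaves {2, 5, 6}.
Row 6, column 5: eliminating its row and column leaves {4, 5, 6}.
Row 6, column 6: eliminating its row and column leaves {2, 4, 6}.
Enumerating the assignments across these blanks that avoid any row or column repeat gives 16 completions.

16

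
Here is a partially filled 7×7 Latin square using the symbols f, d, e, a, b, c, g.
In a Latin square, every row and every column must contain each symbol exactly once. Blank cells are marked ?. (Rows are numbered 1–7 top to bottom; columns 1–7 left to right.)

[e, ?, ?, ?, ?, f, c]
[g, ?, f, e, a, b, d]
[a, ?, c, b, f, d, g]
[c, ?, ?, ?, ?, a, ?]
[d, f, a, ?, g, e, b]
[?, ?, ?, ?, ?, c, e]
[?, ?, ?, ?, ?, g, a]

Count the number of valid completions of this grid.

Row 1, column 2: eliminating its row and column leaves {d, a, b, g}.
Row 1, column 3: eliminating its row and column leaves {d, b, g}.
Row 1, column 4: eliminating its row and column leaves {d, a, g}.
Row 1, column 5: eliminating its row and column leaves {d, b}.
Row 2, column 2: eliminating its row and column leaves {c}.
Row 3, column 2: eliminating its row and column leaves {e}.
Row 4, column 2: eliminating its row and column leaves {d, e, b, g}.
Row 4, column 3: eliminating its row and column leaves {d, e, b, g}.
Row 4, column 4: eliminating its row and column leaves {f, d, g}.
Row 4, column 5: eliminating its row and column leaves {d, e, b}.
Row 4, column 7: eliminating its row and column leaves {f}.
Row 5, column 4: eliminating its row and column leaves {c}.
Row 6, column 1: eliminating its row and column leaves {f, b}.
Row 6, column 2: eliminating its row and column leaves {d, a, b, g}.
Row 6, column 3: eliminating its row and column leaves {d, b, g}.
Row 6, column 4: eliminating its row and column leaves {f, d, a, g}.
Row 6, column 5: eliminating its row and column leaves {d, b}.
Row 7, column 1: eliminating its row and column leaves {f, b}.
Row 7, column 2: eliminating its row and column leaves {d, e, b, c}.
Row 7, column 3: eliminating its row and column leaves {d, e, b}.
Row 7, column 4: eliminating its row and column leaves {f, d, c}.
Row 7, column 5: eliminating its row and column leaves {d, e, b, c}.
Enumerating the assignments across these blanks that avoid any row or column repeat gives 9 completions.

9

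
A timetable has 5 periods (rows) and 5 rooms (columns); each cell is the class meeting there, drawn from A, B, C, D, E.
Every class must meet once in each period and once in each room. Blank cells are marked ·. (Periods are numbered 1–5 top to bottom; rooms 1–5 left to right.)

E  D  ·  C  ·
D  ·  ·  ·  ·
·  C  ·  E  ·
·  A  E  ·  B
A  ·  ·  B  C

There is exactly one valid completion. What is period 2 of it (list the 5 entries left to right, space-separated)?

D B C A E

Period 2, room 4: period 2 has {D} and room 4 has {B, C, E}, leaving only A.
Period 2, room 5: period 2 has {A, D} and room 5 has {B, C}, leaving only E.
Period 2, room 2: period 2 has {A, D, E} and room 2 has {A, C, D}, leaving only B.
Period 2, room 3: period 2 has {A, B, D, E} and room 3 has {E}, leaving only C.
So period 2 reads: D B C A E.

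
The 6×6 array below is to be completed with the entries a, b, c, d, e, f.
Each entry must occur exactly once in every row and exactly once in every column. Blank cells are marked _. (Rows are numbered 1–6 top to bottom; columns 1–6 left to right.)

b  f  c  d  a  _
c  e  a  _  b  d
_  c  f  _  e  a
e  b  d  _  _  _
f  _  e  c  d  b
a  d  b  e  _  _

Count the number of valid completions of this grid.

Row 1, column 6: eliminating its row and column leaves {e}.
Row 2, column 4: eliminating its row and column leaves {f}.
Row 3, column 1: eliminating its row and column leaves {d}.
Row 3, column 4: eliminating its row and column leaves {b}.
Row 4, column 4: eliminating its row and column leaves {a, f}.
Row 4, column 5: eliminating its row and column leaves {c, f}.
Row 4, column 6: eliminating its row and column leaves {c, f}.
Row 5, column 2: eliminating its row and column leaves {a}.
Row 6, column 5: eliminating its row and column leaves {c, f}.
Row 6, column 6: eliminating its row and column leaves {c, f}.
Enumerating the assignments across these blanks that avoid any row or column repeat gives 2 completions.

2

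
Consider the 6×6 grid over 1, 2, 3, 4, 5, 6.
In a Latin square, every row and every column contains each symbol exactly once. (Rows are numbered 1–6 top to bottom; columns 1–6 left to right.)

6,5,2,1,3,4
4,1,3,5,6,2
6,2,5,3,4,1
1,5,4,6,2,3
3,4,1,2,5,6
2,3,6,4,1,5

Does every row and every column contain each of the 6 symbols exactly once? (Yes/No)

No

Every row is a permutation, but column 2 contains 5 twice (at rows 1 and 4).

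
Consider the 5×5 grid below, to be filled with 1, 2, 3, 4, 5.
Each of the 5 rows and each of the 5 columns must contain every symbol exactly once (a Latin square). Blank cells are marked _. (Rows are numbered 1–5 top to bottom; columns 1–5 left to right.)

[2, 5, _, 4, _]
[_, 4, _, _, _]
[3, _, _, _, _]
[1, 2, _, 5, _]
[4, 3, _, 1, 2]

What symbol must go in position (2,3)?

2

Row 2, column 1: row 2 has {4} and column 1 has {1, 2, 3, 4}, leaving only 5.
Row 3, column 2: row 3 has {3} and column 2 has {2, 3, 4, 5}, leaving only 1.
Row 3, column 4: row 3 has {1, 3} and column 4 has {1, 4, 5}, leaving only 2.
Row 2, column 4: row 2 has {4, 5} and column 4 has {1, 2, 4, 5}, leaving only 3.
Row 2, column 5: row 2 has {3, 4, 5} and column 5 has {2}, leaving only 1.
Row 2 already has {1, 3, 4, 5} and column 3 already has {}, so row 2, column 3 must be 2.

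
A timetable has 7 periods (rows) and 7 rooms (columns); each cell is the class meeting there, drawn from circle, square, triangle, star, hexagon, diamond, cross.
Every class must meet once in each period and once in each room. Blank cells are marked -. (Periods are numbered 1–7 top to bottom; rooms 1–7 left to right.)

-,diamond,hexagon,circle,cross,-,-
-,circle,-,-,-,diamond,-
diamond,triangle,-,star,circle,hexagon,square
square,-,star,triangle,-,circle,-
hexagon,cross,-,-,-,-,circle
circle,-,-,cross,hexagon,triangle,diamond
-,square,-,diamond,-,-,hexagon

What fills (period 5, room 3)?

diamond

Period 3, room 3: period 3 has {circle, square, triangle, star, hexagon, diamond} and room 3 has {star, hexagon}, leaving only cross.
Period 4, room 2: period 4 has {circle, square, triangle, star} and room 2 has {circle, square, triangle, diamond, cross}, leaving only hexagon.
Period 4, room 5: period 4 has {circle, square, triangle, star, hexagon} and room 5 has {circle, hexagon, cross}, leaving only diamond.
Period 4, room 7: period 4 has {circle, square, triangle, star, hexagon, diamond} and room 7 has {circle, square, hexagon, diamond}, leaving only cross.
Period 5, room 4: period 5 has {circle, hexagon, cross} and room 4 has {circle, triangle, star, diamond, cross}, leaving only square.
Period 2, room 4: period 2 has {circle, diamond} and room 4 has {circle, square, triangle, star, diamond, cross}, leaving only hexagon.
Period 5, room 6: period 5 has {circle, square, hexagon, cross} and room 6 has {circle, triangle, hexagon, diamond}, leaving only star.
Period 1, room 6: period 1 has {circle, hexagon, diamond, cross} and room 6 has {circle, triangle, star, hexagon, diamond}, leaving only square.
Period 5, room 5: period 5 has {circle, square, star, hexagon, cross} and room 5 has {circle, hexagon, diamond, cross}, leaving only triangle.
Period 5 already has {circle, square, triangle, star, hexagon, cross} and room 3 already has {star, hexagon, cross}, so period 5, room 3 must be diamond.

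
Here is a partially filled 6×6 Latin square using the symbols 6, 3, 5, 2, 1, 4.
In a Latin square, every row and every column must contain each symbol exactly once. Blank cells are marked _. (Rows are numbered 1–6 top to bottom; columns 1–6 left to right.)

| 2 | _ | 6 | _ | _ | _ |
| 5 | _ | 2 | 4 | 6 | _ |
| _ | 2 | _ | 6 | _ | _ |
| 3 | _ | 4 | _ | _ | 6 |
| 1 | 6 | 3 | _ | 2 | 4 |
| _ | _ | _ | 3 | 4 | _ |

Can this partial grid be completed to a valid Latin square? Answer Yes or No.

No row or column among the givens repeats a symbol, and propagating forced cells runs into no contradiction.
One valid completion exists (for instance, 2 4 6 1 3 5 / 5 3 2 4 6 1 / 4 2 5 6 1 3 / 3 1 4 2 5 6 / 1 6 3 5 2 4 / 6 5 1 3 4 2).

Yes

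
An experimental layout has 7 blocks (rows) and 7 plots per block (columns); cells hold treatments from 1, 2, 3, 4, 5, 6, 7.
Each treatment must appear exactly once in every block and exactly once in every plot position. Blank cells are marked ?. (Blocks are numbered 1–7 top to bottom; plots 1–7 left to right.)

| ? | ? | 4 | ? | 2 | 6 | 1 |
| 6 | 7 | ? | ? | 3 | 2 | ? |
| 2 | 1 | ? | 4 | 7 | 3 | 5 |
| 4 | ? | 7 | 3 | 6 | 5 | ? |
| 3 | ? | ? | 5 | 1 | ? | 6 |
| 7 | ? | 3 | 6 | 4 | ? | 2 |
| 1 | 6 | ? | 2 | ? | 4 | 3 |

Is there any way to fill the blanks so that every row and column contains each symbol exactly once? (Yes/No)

Block 4, plot 7: block 4 together with plot 7 already contain {1, 2, 3, 4, 5, 6, 7} — every symbol — so nothing can go there. The grid has no valid completion.

No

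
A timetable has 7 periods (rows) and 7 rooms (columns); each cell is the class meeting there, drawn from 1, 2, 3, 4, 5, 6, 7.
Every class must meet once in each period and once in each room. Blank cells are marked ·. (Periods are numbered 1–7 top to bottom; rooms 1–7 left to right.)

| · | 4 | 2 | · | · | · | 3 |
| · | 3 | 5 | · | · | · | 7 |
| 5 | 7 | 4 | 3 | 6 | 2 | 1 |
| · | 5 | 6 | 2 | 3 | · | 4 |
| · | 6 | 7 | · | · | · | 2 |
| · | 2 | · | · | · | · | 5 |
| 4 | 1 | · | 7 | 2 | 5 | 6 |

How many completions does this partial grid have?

Period 1, room 1: eliminating its period and room leaves {1, 6, 7}.
Period 1, room 4: eliminating its period and room leaves {1, 5, 6}.
Period 1, room 5: eliminating its period and room leaves {1, 5, 7}.
Period 1, room 6: eliminating its period and room leaves {1, 6, 7}.
Period 2, room 1: eliminating its period and room leaves {1, 2, 6}.
Period 2, room 4: eliminating its period and room leaves {1, 4, 6}.
Period 2, room 5: eliminating its period and room leaves {1, 4}.
Period 2, room 6: eliminating its period and room leaves {1, 4, 6}.
Period 4, room 1: eliminating its period and room leaves {1, 7}.
Period 4, room 6: eliminating its period and room leaves {1, 7}.
Period 5, room 1: eliminating its period and room leaves {1, 3}.
Period 5, room 4: eliminating its period and room leaves {1, 4, 5}.
Period 5, room 5: eliminating its period and room leaves {1, 4, 5}.
Period 5, room 6: eliminating its period and room leaves {1, 3, 4}.
Period 6, room 1: eliminating its period and room leaves {1, 3, 6, 7}.
Period 6, room 3: eliminating its period and room leaves {1, 3}.
Period 6, room 4: eliminating its period and room leaves {1, 4, 6}.
Period 6, room 5: eliminating its period and room leaves {1, 4, 7}.
Period 6, room 6: eliminating its period and room leaves {1, 3, 4, 6, 7}.
Period 7, room 3: eliminating its period and room leaves {3}.
Enumerating the assignments across these blanks that avoid any period or room repeat gives 9 completions.

9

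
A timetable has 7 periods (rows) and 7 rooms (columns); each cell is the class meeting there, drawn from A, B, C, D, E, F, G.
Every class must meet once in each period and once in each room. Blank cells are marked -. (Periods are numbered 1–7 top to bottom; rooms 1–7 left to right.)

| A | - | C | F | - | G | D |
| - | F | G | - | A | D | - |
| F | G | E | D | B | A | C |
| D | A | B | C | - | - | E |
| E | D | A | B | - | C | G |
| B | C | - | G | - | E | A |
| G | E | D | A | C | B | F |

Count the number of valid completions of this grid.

Period 1, room 2: eliminating its period and room leaves {B}.
Period 1, room 5: eliminating its period and room leaves {E}.
Period 2, room 1: eliminating its period and room leaves {C}.
Period 2, room 4: eliminating its period and room leaves {E}.
Period 2, room 7: eliminating its period and room leaves {B}.
Period 4, room 5: eliminating its period and room leaves {F, G}.
Period 4, room 6: eliminating its period and room leaves {F}.
Period 5, room 5: eliminating its period and room leaves {F}.
Period 6, room 3: eliminating its period and room leaves {F}.
Period 6, room 5: eliminating its period and room leaves {D, F}.
Only one assignment across all blanks avoids any period or room repeat, giving 1 completion.

1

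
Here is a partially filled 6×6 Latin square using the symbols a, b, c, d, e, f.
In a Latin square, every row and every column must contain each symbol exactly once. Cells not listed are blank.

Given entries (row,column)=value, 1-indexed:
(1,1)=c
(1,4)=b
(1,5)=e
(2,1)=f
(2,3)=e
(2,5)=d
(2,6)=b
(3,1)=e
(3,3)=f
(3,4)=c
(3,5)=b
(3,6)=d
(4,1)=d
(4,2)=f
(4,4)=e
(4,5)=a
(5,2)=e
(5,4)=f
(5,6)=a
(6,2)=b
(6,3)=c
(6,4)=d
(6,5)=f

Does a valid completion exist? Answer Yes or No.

No row or column among the givens repeats a symbol, and propagating forced cells runs into no contradiction.
One valid completion exists (for instance, c d a b e f / f c e a d b / e a f c b d / d f b e a c / b e d f c a / a b c d f e).

Yes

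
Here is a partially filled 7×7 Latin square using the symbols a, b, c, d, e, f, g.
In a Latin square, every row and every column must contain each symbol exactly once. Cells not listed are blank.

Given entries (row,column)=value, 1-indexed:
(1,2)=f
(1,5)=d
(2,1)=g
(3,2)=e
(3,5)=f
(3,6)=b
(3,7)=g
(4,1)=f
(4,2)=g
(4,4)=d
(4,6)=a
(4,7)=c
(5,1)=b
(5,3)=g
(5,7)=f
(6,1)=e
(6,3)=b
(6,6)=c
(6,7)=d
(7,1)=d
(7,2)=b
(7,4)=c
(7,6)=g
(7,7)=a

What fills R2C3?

a

Row 1, column 6: row 1 has {d, f} and column 6 has {a, b, c, g}, leaving only e.
Row 1, column 7: row 1 has {d, e, f} and column 7 has {a, c, d, f, g}, leaving only b.
Row 2, column 7: row 2 has {g} and column 7 has {a, b, c, d, f, g}, leaving only e.
Row 3, column 4: row 3 has {b, e, f, g} and column 4 has {c, d}, leaving only a.
Row 1, column 4: row 1 has {b, d, e, f} and column 4 has {a, c, d}, leaving only g.
Row 3, column 1: row 3 has {a, b, e, f, g} and column 1 has {b, d, e, f, g}, leaving only c.
Row 1, column 1: row 1 has {b, d, e, f, g} and column 1 has {b, c, d, e, f, g}, leaving only a.
Row 1, column 3: row 1 has {a, b, d, e, f, g} and column 3 has {b, g}, leaving only c.
Row 3, column 3: row 3 has {a, b, c, e, f, g} and column 3 has {b, c, g}, leaving only d.
Row 4, column 3: row 4 has {a, c, d, f, g} and column 3 has {b, c, d, g}, leaving only e.
Row 4, column 5: row 4 has {a, c, d, e, f, g} and column 5 has {d, f}, leaving only b.
Row 5, column 4: row 5 has {b, f, g} and column 4 has {a, c, d, g}, leaving only e.
Row 5, column 6: row 5 has {b, e, f, g} and column 6 has {a, b, c, e, g}, leaving only d.
Row 2, column 6: row 2 has {e, g} and column 6 has {a, b, c, d, e, g}, leaving only f.
Row 2 already has {e, f, g} and column 3 already has {b, c, d, e, g}, so row 2, column 3 must be a.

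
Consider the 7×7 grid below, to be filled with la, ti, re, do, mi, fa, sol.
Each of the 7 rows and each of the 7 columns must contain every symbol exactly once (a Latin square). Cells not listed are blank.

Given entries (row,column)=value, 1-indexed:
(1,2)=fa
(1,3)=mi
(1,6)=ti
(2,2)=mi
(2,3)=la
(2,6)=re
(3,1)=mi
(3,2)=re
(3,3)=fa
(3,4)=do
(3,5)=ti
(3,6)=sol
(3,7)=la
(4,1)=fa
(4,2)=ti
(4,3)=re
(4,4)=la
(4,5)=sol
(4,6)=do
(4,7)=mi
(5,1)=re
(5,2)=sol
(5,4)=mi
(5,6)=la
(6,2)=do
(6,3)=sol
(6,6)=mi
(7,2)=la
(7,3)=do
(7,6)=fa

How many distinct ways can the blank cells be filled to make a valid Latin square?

Row 1, column 1: eliminating its row and column leaves {la, do, sol}.
Row 1, column 4: eliminating its row and column leaves {re, sol}.
Row 1, column 5: eliminating its row and column leaves {la, re, do}.
Row 1, column 7: eliminating its row and column leaves {re, do, sol}.
Row 2, column 1: eliminating its row and column leaves {ti, do, sol}.
Row 2, column 4: eliminating its row and column leaves {ti, fa, sol}.
Row 2, column 5: eliminating its row and column leaves {do, fa}.
Row 2, column 7: eliminating its row and column leaves {ti, do, fa, sol}.
Row 5, column 3: eliminating its row and column leaves {ti}.
Row 5, column 5: eliminating its row and column leaves {do, fa}.
Row 5, column 7: eliminating its row and column leaves {ti, do, fa}.
Row 6, column 1: eliminating its row and column leaves {la, ti}.
Row 6, column 4: eliminating its row and column leaves {ti, re, fa}.
Row 6, column 5: eliminating its row and column leaves {la, re, fa}.
Row 6, column 7: eliminating its row and column leaves {ti, re, fa}.
Row 7, column 1: eliminating its row and column leaves {ti, sol}.
Row 7, column 4: eliminating its row and column leaves {ti, re, sol}.
Row 7, column 5: eliminating its row and column leaves {re, mi}.
Row 7, column 7: eliminating its row and column leaves {ti, re, sol}.
Enumerating the assignments across these blanks that avoid any row or column repeat gives 11 completions.

11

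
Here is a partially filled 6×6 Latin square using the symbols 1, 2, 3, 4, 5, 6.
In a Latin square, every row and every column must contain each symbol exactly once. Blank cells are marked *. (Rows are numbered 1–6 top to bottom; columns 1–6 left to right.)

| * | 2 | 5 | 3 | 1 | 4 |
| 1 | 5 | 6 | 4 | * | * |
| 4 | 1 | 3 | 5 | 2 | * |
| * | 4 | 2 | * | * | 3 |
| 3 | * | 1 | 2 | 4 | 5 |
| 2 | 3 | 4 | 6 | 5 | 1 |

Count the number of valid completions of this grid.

Row 1, column 1: eliminating its row and column leaves {6}.
Row 2, column 5: eliminating its row and column leaves {3}.
Row 2, column 6: eliminating its row and column leaves {2}.
Row 3, column 6: eliminating its row and column leaves {6}.
Row 4, column 1: eliminating its row and column leaves {5, 6}.
Row 4, column 4: eliminating its row and column leaves {1}.
Row 4, column 5: eliminating its row and column leaves {6}.
Row 5, column 2: eliminating its row and column leaves {6}.
Only one assignment across all blanks avoids any row or column repeat, giving 1 completion.

1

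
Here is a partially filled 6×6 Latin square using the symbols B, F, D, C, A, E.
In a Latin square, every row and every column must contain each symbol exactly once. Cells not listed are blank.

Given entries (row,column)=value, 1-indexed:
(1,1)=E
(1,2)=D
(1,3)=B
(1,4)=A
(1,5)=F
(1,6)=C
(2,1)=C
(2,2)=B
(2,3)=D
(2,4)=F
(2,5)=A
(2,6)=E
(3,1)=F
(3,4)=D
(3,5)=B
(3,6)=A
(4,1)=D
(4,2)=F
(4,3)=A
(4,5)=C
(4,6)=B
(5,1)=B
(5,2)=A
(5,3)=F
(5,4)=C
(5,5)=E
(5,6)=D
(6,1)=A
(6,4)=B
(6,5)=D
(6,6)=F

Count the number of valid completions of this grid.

Row 3, column 2: eliminating its row and column leaves {C, E}.
Row 3, column 3: eliminating its row and column leaves {C, E}.
Row 4, column 4: eliminating its row and column leaves {E}.
Row 6, column 2: eliminating its row and column leaves {C, E}.
Row 6, column 3: eliminating its row and column leaves {C, E}.
Enumerating the assignments across these blanks that avoid any row or column repeat gives 2 completions.

2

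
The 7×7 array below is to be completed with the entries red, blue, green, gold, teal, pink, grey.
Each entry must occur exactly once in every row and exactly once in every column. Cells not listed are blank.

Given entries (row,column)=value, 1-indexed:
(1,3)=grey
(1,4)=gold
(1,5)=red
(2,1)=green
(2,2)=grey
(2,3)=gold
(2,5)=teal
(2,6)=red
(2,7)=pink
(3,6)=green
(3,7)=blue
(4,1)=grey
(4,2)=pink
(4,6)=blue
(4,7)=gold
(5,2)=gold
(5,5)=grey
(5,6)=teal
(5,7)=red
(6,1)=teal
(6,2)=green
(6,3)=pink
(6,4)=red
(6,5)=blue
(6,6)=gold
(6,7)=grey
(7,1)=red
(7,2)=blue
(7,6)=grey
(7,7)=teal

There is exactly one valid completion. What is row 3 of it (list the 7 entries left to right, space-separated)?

gold red teal grey pink green blue

Row 1, column 2: row 1 has {red, gold, grey} and column 2 has {blue, green, gold, pink, grey}, leaving only teal.
Row 3, column 2: row 3 has {blue, green} and column 2 has {blue, green, gold, teal, pink, grey}, leaving only red.
Row 3, column 3: row 3 has {red, blue, green} and column 3 has {gold, pink, grey}, leaving only teal.
Row 1, column 6: row 1 has {red, gold, teal, grey} and column 6 has {red, blue, green, gold, teal, grey}, leaving only pink.
Row 1, column 1: row 1 has {red, gold, teal, pink, grey} and column 1 has {red, green, teal, grey}, leaving only blue.
Row 1, column 7: row 1 has {red, blue, gold, teal, pink, grey} and column 7 has {red, blue, gold, teal, pink, grey}, leaving only green.
Row 2, column 4: row 2 has {red, green, gold, teal, pink, grey} and column 4 has {red, gold}, leaving only blue.
Row 4, column 5: row 4 has {blue, gold, pink, grey} and column 5 has {red, blue, teal, grey}, leaving only green.
Row 4, column 3: row 4 has {blue, green, gold, pink, grey} and column 3 has {gold, teal, pink, grey}, leaving only red.
Row 4, column 4: row 4 has {red, blue, green, gold, pink, grey} and column 4 has {red, blue, gold}, leaving only teal.
Row 5, column 1: row 5 has {red, gold, teal, grey} and column 1 has {red, blue, green, teal, grey}, leaving only pink.
Row 3, column 1: row 3 has {red, blue, green, teal} and column 1 has {red, blue, green, teal, pink, grey}, leaving only gold.
Row 3, column 5: row 3 has {red, blue, green, gold, teal} and column 5 has {red, blue, green, teal, grey}, leaving only pink.
Row 3, column 4: row 3 has {red, blue, green, gold, teal, pink} and column 4 has {red, blue, gold, teal}, leaving only grey.
So row 3 reads: gold red teal grey pink green blue.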